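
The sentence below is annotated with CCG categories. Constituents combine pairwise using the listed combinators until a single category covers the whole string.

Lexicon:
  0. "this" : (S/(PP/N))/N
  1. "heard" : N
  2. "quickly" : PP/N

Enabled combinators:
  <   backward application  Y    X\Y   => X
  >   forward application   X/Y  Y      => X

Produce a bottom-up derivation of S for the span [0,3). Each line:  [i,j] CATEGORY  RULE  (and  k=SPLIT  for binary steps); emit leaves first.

[0,1] (S/(PP/N))/N  lex  "this"
[1,2] N  lex  "heard"
[0,2] S/(PP/N)  >  k=1
[2,3] PP/N  lex  "quickly"
[0,3] S  >  k=2

[0,3] S   >
  [0,2] S/(PP/N)   >
    [0,1] "this" : (S/(PP/N))/N
    [1,2] "heard" : N
  [2,3] "quickly" : PP/N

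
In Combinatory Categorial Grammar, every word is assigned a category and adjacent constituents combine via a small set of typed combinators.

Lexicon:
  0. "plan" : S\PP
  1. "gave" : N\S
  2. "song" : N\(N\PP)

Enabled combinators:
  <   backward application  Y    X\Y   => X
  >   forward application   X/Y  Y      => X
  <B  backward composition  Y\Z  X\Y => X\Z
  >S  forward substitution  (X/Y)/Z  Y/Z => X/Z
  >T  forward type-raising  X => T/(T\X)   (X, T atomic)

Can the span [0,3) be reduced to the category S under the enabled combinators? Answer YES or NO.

S\PP N\S N\(N\PP)
CKY chart[0,3] = {N, N/(N\N), NP/(NP\N), PP/(PP\N), S/(S\N)}; S ∉ chart

NO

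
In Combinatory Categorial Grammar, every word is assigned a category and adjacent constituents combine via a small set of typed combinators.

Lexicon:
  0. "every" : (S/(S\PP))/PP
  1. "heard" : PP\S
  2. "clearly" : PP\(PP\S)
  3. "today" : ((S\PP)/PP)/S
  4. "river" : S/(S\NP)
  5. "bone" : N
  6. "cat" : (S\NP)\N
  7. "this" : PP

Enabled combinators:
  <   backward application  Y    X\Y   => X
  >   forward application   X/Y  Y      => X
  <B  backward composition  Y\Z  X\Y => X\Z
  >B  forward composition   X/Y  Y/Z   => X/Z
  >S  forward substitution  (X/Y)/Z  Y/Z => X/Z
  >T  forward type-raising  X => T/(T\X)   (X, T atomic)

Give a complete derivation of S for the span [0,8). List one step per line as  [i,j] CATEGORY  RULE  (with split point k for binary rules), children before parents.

[0,1] (S/(S\PP))/PP  lex  "every"
[1,2] PP\S  lex  "heard"
[2,3] PP\(PP\S)  lex  "clearly"
[1,3] PP  <  k=2
[0,3] S/(S\PP)  >  k=1
[3,4] ((S\PP)/PP)/S  lex  "today"
[4,5] S/(S\NP)  lex  "river"
[5,6] N  lex  "bone"
[6,7] (S\NP)\N  lex  "cat"
[5,7] S\NP  <  k=6
[4,7] S  >  k=5
[3,7] (S\PP)/PP  >  k=4
[7,8] PP  lex  "this"
[3,8] S\PP  >  k=7
[0,8] S  >  k=3

[0,8] S   >
  [0,3] S/(S\PP)   >
    [0,1] "every" : (S/(S\PP))/PP
    [1,3] PP   <
      [1,2] "heard" : PP\S
      [2,3] "clearly" : PP\(PP\S)
  [3,8] S\PP   >
    [3,7] (S\PP)/PP   >
      [3,4] "today" : ((S\PP)/PP)/S
      [4,7] S   >
        [4,5] "river" : S/(S\NP)
        [5,7] S\NP   <
          [5,6] "bone" : N
          [6,7] "cat" : (S\NP)\N
    [7,8] "this" : PP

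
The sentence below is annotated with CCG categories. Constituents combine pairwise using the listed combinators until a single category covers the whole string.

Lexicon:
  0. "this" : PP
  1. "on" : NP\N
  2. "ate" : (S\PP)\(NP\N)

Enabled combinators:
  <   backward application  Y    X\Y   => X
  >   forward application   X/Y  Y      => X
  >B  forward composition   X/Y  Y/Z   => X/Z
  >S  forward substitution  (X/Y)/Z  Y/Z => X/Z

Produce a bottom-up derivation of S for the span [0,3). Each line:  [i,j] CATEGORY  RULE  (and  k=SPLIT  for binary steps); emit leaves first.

[0,3] S   <
  [0,1] "this" : PP
  [1,3] S\PP   <
    [1,2] "on" : NP\N
    [2,3] "ate" : (S\PP)\(NP\N)

[0,1] PP  lex  "this"
[1,2] NP\N  lex  "on"
[2,3] (S\PP)\(NP\N)  lex  "ate"
[1,3] S\PP  <  k=2
[0,3] S  <  k=1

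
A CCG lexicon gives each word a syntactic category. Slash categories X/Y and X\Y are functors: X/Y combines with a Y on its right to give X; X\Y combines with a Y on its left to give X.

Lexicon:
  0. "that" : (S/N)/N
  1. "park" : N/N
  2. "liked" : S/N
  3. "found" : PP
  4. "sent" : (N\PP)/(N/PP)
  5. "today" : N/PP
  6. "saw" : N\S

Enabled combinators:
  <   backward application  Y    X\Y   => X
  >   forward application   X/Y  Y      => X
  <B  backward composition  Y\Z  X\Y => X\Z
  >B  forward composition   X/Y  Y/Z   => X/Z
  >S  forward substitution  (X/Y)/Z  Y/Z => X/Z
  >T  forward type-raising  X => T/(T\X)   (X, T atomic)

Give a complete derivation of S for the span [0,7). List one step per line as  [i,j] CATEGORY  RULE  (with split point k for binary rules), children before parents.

[0,7] S   >
  [0,2] S/N   >S
    [0,1] "that" : (S/N)/N
    [1,2] "park" : N/N
  [2,7] N   <
    [2,6] S   >
      [2,3] "liked" : S/N
      [3,6] N   <
        [3,4] "found" : PP
        [4,6] N\PP   >
          [4,5] "sent" : (N\PP)/(N/PP)
          [5,6] "today" : N/PP
    [6,7] "saw" : N\S

[0,1] (S/N)/N  lex  "that"
[1,2] N/N  lex  "park"
[0,2] S/N  >S  k=1
[2,3] S/N  lex  "liked"
[3,4] PP  lex  "found"
[4,5] (N\PP)/(N/PP)  lex  "sent"
[5,6] N/PP  lex  "today"
[4,6] N\PP  >  k=5
[3,6] N  <  k=4
[2,6] S  >  k=3
[6,7] N\S  lex  "saw"
[2,7] N  <  k=6
[0,7] S  >  k=2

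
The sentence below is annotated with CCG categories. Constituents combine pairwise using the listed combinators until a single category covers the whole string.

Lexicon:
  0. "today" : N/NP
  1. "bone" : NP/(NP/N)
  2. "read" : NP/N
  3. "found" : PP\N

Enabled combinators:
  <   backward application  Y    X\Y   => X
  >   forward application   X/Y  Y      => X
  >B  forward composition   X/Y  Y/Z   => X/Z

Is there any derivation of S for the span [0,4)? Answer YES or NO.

N/NP NP/(NP/N) NP/N PP\N
CKY chart[0,4] = {PP}; S ∉ chart

NO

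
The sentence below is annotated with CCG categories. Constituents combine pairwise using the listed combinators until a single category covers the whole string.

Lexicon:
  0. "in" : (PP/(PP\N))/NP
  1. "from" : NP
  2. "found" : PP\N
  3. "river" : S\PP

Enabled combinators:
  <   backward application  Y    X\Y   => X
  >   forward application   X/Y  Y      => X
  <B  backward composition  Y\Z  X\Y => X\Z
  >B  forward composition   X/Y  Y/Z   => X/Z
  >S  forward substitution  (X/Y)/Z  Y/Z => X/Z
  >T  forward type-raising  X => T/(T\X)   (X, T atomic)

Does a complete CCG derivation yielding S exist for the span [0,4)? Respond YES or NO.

YES

[0,4] S   <
  [0,3] PP   >
    [0,2] PP/(PP\N)   >
      [0,1] "in" : (PP/(PP\N))/NP
      [1,2] "from" : NP
    [2,3] "found" : PP\N
  [3,4] "river" : S\PP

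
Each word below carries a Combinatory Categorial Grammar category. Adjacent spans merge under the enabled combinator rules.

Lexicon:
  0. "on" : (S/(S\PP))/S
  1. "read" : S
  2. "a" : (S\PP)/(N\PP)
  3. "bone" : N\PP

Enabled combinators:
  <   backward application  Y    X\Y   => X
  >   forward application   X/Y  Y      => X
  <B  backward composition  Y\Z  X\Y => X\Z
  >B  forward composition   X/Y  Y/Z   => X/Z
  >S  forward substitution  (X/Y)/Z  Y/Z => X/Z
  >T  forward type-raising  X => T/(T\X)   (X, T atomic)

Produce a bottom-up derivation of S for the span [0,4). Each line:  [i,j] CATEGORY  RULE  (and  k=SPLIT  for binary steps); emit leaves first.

[0,1] (S/(S\PP))/S  lex  "on"
[1,2] S  lex  "read"
[0,2] S/(S\PP)  >  k=1
[2,3] (S\PP)/(N\PP)  lex  "a"
[3,4] N\PP  lex  "bone"
[2,4] S\PP  >  k=3
[0,4] S  >  k=2

[0,4] S   >
  [0,2] S/(S\PP)   >
    [0,1] "on" : (S/(S\PP))/S
    [1,2] "read" : S
  [2,4] S\PP   >
    [2,3] "a" : (S\PP)/(N\PP)
    [3,4] "bone" : N\PP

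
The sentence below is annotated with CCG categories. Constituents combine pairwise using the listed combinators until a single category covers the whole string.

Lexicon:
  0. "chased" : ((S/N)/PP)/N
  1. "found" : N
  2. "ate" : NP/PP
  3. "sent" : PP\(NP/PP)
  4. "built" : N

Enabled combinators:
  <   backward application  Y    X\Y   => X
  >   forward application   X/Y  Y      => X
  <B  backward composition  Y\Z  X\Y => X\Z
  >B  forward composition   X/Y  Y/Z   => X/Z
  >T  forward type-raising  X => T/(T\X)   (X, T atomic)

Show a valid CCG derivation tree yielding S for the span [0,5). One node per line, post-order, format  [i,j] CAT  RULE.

[0,1] ((S/N)/PP)/N  lex  "chased"
[1,2] N  lex  "found"
[0,2] (S/N)/PP  >  k=1
[2,3] NP/PP  lex  "ate"
[3,4] PP\(NP/PP)  lex  "sent"
[2,4] PP  <  k=3
[0,4] S/N  >  k=2
[4,5] N  lex  "built"
[0,5] S  >  k=4

[0,5] S   >
  [0,4] S/N   >
    [0,2] (S/N)/PP   >
      [0,1] "chased" : ((S/N)/PP)/N
      [1,2] "found" : N
    [2,4] PP   <
      [2,3] "ate" : NP/PP
      [3,4] "sent" : PP\(NP/PP)
  [4,5] "built" : N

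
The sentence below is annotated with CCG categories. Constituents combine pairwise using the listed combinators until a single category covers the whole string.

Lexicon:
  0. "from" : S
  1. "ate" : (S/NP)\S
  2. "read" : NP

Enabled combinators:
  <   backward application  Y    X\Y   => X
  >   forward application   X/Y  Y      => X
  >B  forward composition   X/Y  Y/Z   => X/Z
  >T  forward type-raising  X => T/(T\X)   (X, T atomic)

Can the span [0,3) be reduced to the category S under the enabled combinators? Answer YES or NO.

[0,3] S   >
  [0,2] S/NP   <
    [0,1] "from" : S
    [1,2] "ate" : (S/NP)\S
  [2,3] "read" : NP

YES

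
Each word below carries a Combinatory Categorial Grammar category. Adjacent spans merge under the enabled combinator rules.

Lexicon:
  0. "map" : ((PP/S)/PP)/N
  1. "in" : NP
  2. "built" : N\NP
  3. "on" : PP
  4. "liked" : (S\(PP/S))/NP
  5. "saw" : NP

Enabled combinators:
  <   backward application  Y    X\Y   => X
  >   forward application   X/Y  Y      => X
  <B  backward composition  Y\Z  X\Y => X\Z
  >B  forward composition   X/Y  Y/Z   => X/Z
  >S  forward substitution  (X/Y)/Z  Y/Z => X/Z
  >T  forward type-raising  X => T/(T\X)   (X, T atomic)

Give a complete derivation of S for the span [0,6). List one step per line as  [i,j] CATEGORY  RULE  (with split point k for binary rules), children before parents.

[0,1] ((PP/S)/PP)/N  lex  "map"
[1,2] NP  lex  "in"
[1,2] N/(N\NP)  >T
[2,3] N\NP  lex  "built"
[1,3] N  >  k=2
[0,3] (PP/S)/PP  >  k=1
[3,4] PP  lex  "on"
[0,4] PP/S  >  k=3
[4,5] (S\(PP/S))/NP  lex  "liked"
[5,6] NP  lex  "saw"
[4,6] S\(PP/S)  >  k=5
[0,6] S  <  k=4

[0,6] S   <
  [0,4] PP/S   >
    [0,3] (PP/S)/PP   >
      [0,1] "map" : ((PP/S)/PP)/N
      [1,3] N   >
        [1,2] N/(N\NP)   >T
          [1,2] "in" : NP
        [2,3] "built" : N\NP
    [3,4] "on" : PP
  [4,6] S\(PP/S)   >
    [4,5] "liked" : (S\(PP/S))/NP
    [5,6] "saw" : NP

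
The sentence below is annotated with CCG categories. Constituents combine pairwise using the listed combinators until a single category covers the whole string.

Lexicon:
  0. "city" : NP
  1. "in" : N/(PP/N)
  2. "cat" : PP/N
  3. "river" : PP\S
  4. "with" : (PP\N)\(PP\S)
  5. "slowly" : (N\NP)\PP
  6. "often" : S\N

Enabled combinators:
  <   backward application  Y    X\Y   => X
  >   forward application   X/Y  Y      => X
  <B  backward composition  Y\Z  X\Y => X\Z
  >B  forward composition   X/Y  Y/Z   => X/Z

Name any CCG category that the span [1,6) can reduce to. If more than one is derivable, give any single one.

N\NP

[0,7] S   <
  [0,6] N   <
    [0,1] "city" : NP
    [1,6] N\NP   <
      [1,5] PP   <
        [1,3] N   >
          [1,2] "in" : N/(PP/N)
          [2,3] "cat" : PP/N
        [3,5] PP\N   <
          [3,4] "river" : PP\S
          [4,5] "with" : (PP\N)\(PP\S)
      [5,6] "slowly" : (N\NP)\PP
  [6,7] "often" : S\N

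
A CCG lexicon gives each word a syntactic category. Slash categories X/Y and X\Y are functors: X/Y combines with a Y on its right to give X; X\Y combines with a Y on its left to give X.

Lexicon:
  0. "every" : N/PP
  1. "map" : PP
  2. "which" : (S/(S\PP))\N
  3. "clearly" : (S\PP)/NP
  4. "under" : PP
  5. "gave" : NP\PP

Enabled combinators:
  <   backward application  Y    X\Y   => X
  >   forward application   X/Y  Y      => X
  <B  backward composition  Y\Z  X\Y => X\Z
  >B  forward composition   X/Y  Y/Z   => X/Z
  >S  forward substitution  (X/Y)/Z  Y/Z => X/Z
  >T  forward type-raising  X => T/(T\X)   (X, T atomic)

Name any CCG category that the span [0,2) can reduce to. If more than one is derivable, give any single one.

N

[0,6] S   >
  [0,3] S/(S\PP)   <
    [0,2] N   >
      [0,1] "every" : N/PP
      [1,2] "map" : PP
    [2,3] "which" : (S/(S\PP))\N
  [3,6] S\PP   >
    [3,4] "clearly" : (S\PP)/NP
    [4,6] NP   <
      [4,5] "under" : PP
      [5,6] "gave" : NP\PP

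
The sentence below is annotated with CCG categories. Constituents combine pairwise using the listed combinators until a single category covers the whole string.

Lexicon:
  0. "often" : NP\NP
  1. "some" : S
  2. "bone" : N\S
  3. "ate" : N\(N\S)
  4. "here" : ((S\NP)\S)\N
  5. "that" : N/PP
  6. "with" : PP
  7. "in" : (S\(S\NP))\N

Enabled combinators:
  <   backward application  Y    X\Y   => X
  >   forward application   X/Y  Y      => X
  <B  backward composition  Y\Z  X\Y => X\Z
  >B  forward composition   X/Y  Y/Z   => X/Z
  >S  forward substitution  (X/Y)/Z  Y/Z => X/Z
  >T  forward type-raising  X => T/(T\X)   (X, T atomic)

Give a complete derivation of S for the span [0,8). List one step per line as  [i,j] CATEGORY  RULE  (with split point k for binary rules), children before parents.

[0,1] NP\NP  lex  "often"
[1,2] S  lex  "some"
[2,3] N\S  lex  "bone"
[3,4] N\(N\S)  lex  "ate"
[2,4] N  <  k=3
[4,5] ((S\NP)\S)\N  lex  "here"
[2,5] (S\NP)\S  <  k=4
[1,5] S\NP  <  k=2
[0,5] S\NP  <B  k=1
[5,6] N/PP  lex  "that"
[6,7] PP  lex  "with"
[5,7] N  >  k=6
[7,8] (S\(S\NP))\N  lex  "in"
[5,8] S\(S\NP)  <  k=7
[0,8] S  <  k=5

[0,8] S   <
  [0,5] S\NP   <B
    [0,1] "often" : NP\NP
    [1,5] S\NP   <
      [1,2] "some" : S
      [2,5] (S\NP)\S   <
        [2,4] N   <
          [2,3] "bone" : N\S
          [3,4] "ate" : N\(N\S)
        [4,5] "here" : ((S\NP)\S)\N
  [5,8] S\(S\NP)   <
    [5,7] N   >
      [5,6] "that" : N/PP
      [6,7] "with" : PP
    [7,8] "in" : (S\(S\NP))\N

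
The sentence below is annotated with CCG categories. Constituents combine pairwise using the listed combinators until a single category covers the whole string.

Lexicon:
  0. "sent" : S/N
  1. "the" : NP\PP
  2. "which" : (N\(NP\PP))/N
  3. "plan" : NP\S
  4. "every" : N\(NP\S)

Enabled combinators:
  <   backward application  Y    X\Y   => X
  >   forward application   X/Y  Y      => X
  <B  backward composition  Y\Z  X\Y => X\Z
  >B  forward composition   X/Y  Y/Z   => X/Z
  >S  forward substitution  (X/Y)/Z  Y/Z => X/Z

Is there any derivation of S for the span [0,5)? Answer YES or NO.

[0,5] S   >
  [0,1] "sent" : S/N
  [1,5] N   <
    [1,2] "the" : NP\PP
    [2,5] N\(NP\PP)   >
      [2,3] "which" : (N\(NP\PP))/N
      [3,5] N   <
        [3,4] "plan" : NP\S
        [4,5] "every" : N\(NP\S)

YES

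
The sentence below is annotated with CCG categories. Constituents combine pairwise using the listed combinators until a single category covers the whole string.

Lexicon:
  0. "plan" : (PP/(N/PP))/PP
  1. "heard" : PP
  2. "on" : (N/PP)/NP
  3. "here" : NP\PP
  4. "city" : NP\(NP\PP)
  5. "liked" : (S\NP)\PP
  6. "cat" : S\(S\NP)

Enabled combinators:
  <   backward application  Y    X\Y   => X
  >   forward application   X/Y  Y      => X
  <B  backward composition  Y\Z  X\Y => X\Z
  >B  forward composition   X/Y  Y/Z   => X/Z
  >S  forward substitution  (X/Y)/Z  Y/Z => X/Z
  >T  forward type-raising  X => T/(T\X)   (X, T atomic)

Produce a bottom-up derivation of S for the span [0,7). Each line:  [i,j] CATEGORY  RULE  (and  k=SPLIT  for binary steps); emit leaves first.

[0,1] (PP/(N/PP))/PP  lex  "plan"
[1,2] PP  lex  "heard"
[0,2] PP/(N/PP)  >  k=1
[2,3] (N/PP)/NP  lex  "on"
[3,4] NP\PP  lex  "here"
[4,5] NP\(NP\PP)  lex  "city"
[3,5] NP  <  k=4
[2,5] N/PP  >  k=3
[0,5] PP  >  k=2
[5,6] (S\NP)\PP  lex  "liked"
[0,6] S\NP  <  k=5
[6,7] S\(S\NP)  lex  "cat"
[0,7] S  <  k=6

[0,7] S   <
  [0,6] S\NP   <
    [0,5] PP   >
      [0,2] PP/(N/PP)   >
        [0,1] "plan" : (PP/(N/PP))/PP
        [1,2] "heard" : PP
      [2,5] N/PP   >
        [2,3] "on" : (N/PP)/NP
        [3,5] NP   <
          [3,4] "here" : NP\PP
          [4,5] "city" : NP\(NP\PP)
    [5,6] "liked" : (S\NP)\PP
  [6,7] "cat" : S\(S\NP)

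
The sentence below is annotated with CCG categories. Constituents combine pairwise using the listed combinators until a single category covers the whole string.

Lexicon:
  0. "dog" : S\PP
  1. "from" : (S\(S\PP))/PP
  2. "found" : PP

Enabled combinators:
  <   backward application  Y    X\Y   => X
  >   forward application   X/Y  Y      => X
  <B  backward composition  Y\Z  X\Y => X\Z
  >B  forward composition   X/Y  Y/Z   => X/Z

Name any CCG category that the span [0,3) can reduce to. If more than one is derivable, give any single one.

[0,3] S   <
  [0,1] "dog" : S\PP
  [1,3] S\(S\PP)   >
    [1,2] "from" : (S\(S\PP))/PP
    [2,3] "found" : PP

S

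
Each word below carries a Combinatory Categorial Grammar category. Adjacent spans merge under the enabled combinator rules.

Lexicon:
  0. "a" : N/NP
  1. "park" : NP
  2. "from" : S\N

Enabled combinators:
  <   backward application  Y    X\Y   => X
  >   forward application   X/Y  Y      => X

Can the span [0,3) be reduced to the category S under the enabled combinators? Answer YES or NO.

[0,3] S   <
  [0,2] N   >
    [0,1] "a" : N/NP
    [1,2] "park" : NP
  [2,3] "from" : S\N

YES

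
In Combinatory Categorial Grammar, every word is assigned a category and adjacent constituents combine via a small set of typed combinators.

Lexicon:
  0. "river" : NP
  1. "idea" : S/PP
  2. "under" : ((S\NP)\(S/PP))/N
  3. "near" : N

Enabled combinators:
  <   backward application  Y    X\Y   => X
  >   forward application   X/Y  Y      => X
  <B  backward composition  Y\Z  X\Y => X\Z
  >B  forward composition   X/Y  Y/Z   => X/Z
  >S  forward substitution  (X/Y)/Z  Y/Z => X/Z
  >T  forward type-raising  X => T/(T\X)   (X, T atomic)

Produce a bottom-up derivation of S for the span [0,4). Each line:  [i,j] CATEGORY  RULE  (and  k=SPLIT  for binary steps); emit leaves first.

[0,1] NP  lex  "river"
[0,1] S/(S\NP)  >T
[1,2] S/PP  lex  "idea"
[2,3] ((S\NP)\(S/PP))/N  lex  "under"
[3,4] N  lex  "near"
[2,4] (S\NP)\(S/PP)  >  k=3
[1,4] S\NP  <  k=2
[0,4] S  >  k=1

[0,4] S   >
  [0,1] S/(S\NP)   >T
    [0,1] "river" : NP
  [1,4] S\NP   <
    [1,2] "idea" : S/PP
    [2,4] (S\NP)\(S/PP)   >
      [2,3] "under" : ((S\NP)\(S/PP))/N
      [3,4] "near" : N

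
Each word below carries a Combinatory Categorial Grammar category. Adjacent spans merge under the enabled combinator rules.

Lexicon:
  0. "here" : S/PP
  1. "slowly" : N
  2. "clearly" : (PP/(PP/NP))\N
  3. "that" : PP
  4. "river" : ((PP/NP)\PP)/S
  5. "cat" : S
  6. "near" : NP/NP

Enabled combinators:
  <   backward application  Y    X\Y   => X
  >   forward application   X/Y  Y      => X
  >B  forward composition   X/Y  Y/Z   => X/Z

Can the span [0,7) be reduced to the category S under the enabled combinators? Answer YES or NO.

YES

[0,7] S   >
  [0,1] "here" : S/PP
  [1,7] PP   >
    [1,3] PP/(PP/NP)   <
      [1,2] "slowly" : N
      [2,3] "clearly" : (PP/(PP/NP))\N
    [3,7] PP/NP   >B
      [3,6] PP/NP   <
        [3,4] "that" : PP
        [4,6] (PP/NP)\PP   >
          [4,5] "river" : ((PP/NP)\PP)/S
          [5,6] "cat" : S
      [6,7] "near" : NP/NP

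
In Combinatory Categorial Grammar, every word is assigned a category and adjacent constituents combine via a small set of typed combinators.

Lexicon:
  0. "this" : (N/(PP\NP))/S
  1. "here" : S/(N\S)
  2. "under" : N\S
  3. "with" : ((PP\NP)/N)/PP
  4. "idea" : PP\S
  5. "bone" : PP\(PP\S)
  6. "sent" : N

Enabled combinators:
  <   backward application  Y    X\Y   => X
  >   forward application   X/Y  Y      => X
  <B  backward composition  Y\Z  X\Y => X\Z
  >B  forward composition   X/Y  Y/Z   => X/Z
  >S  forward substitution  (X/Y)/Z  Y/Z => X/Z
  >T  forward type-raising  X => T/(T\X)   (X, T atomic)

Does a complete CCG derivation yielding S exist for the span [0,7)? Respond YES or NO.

NO

(N/(PP\NP))/S S/(N\S) N\S ((PP\NP)/N)/PP PP\S PP\(PP\S) N
CKY chart[0,7] = {N, N/(N\N), NP/(NP\N), PP/(PP\N), S/(S\N)}; S ∉ chart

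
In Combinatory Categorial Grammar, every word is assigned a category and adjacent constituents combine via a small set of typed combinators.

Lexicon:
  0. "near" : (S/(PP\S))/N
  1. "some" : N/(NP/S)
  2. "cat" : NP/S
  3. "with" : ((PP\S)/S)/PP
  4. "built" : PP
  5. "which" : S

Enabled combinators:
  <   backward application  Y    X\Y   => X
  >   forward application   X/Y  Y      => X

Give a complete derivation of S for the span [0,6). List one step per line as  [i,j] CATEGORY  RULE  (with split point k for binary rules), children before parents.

[0,6] S   >
  [0,3] S/(PP\S)   >
    [0,1] "near" : (S/(PP\S))/N
    [1,3] N   >
      [1,2] "some" : N/(NP/S)
      [2,3] "cat" : NP/S
  [3,6] PP\S   >
    [3,5] (PP\S)/S   >
      [3,4] "with" : ((PP\S)/S)/PP
      [4,5] "built" : PP
    [5,6] "which" : S

[0,1] (S/(PP\S))/N  lex  "near"
[1,2] N/(NP/S)  lex  "some"
[2,3] NP/S  lex  "cat"
[1,3] N  >  k=2
[0,3] S/(PP\S)  >  k=1
[3,4] ((PP\S)/S)/PP  lex  "with"
[4,5] PP  lex  "built"
[3,5] (PP\S)/S  >  k=4
[5,6] S  lex  "which"
[3,6] PP\S  >  k=5
[0,6] S  >  k=3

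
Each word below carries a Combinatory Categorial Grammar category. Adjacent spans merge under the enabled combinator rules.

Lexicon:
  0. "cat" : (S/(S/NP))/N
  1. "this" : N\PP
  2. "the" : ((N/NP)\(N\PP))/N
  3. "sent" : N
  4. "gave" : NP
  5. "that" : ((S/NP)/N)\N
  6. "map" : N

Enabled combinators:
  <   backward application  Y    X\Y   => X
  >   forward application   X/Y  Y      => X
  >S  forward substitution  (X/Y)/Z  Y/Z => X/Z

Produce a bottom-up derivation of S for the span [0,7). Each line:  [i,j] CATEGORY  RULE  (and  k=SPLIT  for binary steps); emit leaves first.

[0,1] (S/(S/NP))/N  lex  "cat"
[1,2] N\PP  lex  "this"
[2,3] ((N/NP)\(N\PP))/N  lex  "the"
[3,4] N  lex  "sent"
[2,4] (N/NP)\(N\PP)  >  k=3
[1,4] N/NP  <  k=2
[4,5] NP  lex  "gave"
[1,5] N  >  k=4
[5,6] ((S/NP)/N)\N  lex  "that"
[1,6] (S/NP)/N  <  k=5
[0,6] S/N  >S  k=1
[6,7] N  lex  "map"
[0,7] S  >  k=6

[0,7] S   >
  [0,6] S/N   >S
    [0,1] "cat" : (S/(S/NP))/N
    [1,6] (S/NP)/N   <
      [1,5] N   >
        [1,4] N/NP   <
          [1,2] "this" : N\PP
          [2,4] (N/NP)\(N\PP)   >
            [2,3] "the" : ((N/NP)\(N\PP))/N
            [3,4] "sent" : N
        [4,5] "gave" : NP
      [5,6] "that" : ((S/NP)/N)\N
  [6,7] "map" : N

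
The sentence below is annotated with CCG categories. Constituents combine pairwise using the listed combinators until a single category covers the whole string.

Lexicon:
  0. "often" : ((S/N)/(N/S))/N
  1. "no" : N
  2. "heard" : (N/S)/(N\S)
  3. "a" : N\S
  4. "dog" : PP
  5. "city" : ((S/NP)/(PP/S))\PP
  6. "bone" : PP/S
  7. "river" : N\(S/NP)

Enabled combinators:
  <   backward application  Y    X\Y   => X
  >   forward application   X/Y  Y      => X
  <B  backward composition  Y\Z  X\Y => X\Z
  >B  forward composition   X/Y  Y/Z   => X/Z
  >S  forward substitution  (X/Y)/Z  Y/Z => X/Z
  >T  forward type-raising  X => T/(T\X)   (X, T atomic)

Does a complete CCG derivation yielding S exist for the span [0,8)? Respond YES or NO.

[0,8] S   >
  [0,4] S/N   >
    [0,2] (S/N)/(N/S)   >
      [0,1] "often" : ((S/N)/(N/S))/N
      [1,2] "no" : N
    [2,4] N/S   >
      [2,3] "heard" : (N/S)/(N\S)
      [3,4] "a" : N\S
  [4,8] N   <
    [4,7] S/NP   >
      [4,6] (S/NP)/(PP/S)   <
        [4,5] "dog" : PP
        [5,6] "city" : ((S/NP)/(PP/S))\PP
      [6,7] "bone" : PP/S
    [7,8] "river" : N\(S/NP)

YES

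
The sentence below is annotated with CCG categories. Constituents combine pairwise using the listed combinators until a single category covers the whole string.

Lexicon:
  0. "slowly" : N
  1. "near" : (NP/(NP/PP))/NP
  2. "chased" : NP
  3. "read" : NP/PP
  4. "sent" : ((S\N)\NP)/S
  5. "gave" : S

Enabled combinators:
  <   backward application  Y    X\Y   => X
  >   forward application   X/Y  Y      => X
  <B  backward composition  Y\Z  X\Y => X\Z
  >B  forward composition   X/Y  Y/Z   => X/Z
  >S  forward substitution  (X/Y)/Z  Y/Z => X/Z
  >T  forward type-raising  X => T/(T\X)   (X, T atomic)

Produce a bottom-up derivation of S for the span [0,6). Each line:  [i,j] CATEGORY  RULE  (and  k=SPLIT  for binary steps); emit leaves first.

[0,1] N  lex  "slowly"
[0,1] S/(S\N)  >T
[1,2] (NP/(NP/PP))/NP  lex  "near"
[2,3] NP  lex  "chased"
[1,3] NP/(NP/PP)  >  k=2
[3,4] NP/PP  lex  "read"
[1,4] NP  >  k=3
[4,5] ((S\N)\NP)/S  lex  "sent"
[5,6] S  lex  "gave"
[4,6] (S\N)\NP  >  k=5
[1,6] S\N  <  k=4
[0,6] S  >  k=1

[0,6] S   >
  [0,1] S/(S\N)   >T
    [0,1] "slowly" : N
  [1,6] S\N   <
    [1,4] NP   >
      [1,3] NP/(NP/PP)   >
        [1,2] "near" : (NP/(NP/PP))/NP
        [2,3] "chased" : NP
      [3,4] "read" : NP/PP
    [4,6] (S\N)\NP   >
      [4,5] "sent" : ((S\N)\NP)/S
      [5,6] "gave" : S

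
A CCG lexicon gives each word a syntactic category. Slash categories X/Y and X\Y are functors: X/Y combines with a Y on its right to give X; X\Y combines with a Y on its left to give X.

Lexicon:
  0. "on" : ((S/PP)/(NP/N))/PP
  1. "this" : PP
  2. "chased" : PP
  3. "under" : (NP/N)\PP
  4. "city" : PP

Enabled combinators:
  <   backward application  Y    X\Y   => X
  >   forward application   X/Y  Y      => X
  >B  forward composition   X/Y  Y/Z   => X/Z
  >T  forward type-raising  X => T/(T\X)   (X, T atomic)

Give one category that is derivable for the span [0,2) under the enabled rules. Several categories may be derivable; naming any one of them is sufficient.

(S/PP)/(NP/N)

[0,5] S   >
  [0,4] S/PP   >
    [0,2] (S/PP)/(NP/N)   >
      [0,1] "on" : ((S/PP)/(NP/N))/PP
      [1,2] "this" : PP
    [2,4] NP/N   <
      [2,3] "chased" : PP
      [3,4] "under" : (NP/N)\PP
  [4,5] "city" : PP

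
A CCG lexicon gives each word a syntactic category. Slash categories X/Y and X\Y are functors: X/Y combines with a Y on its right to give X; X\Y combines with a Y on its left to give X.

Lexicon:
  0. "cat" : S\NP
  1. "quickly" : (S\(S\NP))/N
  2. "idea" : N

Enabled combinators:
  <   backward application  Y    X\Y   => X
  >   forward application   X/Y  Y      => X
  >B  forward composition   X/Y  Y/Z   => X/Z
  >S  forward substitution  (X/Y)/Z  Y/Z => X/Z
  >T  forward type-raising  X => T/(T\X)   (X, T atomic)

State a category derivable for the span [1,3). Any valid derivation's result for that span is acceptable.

S\(S\NP)

[0,3] S   <
  [0,1] "cat" : S\NP
  [1,3] S\(S\NP)   >
    [1,2] "quickly" : (S\(S\NP))/N
    [2,3] "idea" : N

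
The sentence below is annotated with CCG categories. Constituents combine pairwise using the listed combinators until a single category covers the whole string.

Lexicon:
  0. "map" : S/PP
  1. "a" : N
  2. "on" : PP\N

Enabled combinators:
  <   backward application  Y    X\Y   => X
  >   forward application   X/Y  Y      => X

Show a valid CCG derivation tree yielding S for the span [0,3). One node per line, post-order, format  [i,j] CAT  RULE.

[0,1] S/PP  lex  "map"
[1,2] N  lex  "a"
[2,3] PP\N  lex  "on"
[1,3] PP  <  k=2
[0,3] S  >  k=1

[0,3] S   >
  [0,1] "map" : S/PP
  [1,3] PP   <
    [1,2] "a" : N
    [2,3] "on" : PP\N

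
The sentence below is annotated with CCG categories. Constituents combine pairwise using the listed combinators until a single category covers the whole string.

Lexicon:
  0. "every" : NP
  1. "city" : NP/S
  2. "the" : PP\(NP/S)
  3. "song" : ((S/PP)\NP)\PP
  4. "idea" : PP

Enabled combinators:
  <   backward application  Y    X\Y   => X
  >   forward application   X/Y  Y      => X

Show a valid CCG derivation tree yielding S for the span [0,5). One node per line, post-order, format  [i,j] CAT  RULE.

[0,1] NP  lex  "every"
[1,2] NP/S  lex  "city"
[2,3] PP\(NP/S)  lex  "the"
[1,3] PP  <  k=2
[3,4] ((S/PP)\NP)\PP  lex  "song"
[1,4] (S/PP)\NP  <  k=3
[0,4] S/PP  <  k=1
[4,5] PP  lex  "idea"
[0,5] S  >  k=4

[0,5] S   >
  [0,4] S/PP   <
    [0,1] "every" : NP
    [1,4] (S/PP)\NP   <
      [1,3] PP   <
        [1,2] "city" : NP/S
        [2,3] "the" : PP\(NP/S)
      [3,4] "song" : ((S/PP)\NP)\PP
  [4,5] "idea" : PP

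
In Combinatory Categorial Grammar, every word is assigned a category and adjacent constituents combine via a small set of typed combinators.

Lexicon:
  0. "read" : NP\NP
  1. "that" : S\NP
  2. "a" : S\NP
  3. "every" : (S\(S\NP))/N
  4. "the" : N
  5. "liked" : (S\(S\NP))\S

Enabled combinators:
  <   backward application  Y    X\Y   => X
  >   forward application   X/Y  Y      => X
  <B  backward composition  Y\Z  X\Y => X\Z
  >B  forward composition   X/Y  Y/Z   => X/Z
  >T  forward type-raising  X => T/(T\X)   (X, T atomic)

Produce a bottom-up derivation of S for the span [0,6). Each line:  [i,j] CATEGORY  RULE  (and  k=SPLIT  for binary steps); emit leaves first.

[0,1] NP\NP  lex  "read"
[1,2] S\NP  lex  "that"
[0,2] S\NP  <B  k=1
[2,3] S\NP  lex  "a"
[3,4] (S\(S\NP))/N  lex  "every"
[4,5] N  lex  "the"
[3,5] S\(S\NP)  >  k=4
[2,5] S  <  k=3
[5,6] (S\(S\NP))\S  lex  "liked"
[2,6] S\(S\NP)  <  k=5
[0,6] S  <  k=2

[0,6] S   <
  [0,2] S\NP   <B
    [0,1] "read" : NP\NP
    [1,2] "that" : S\NP
  [2,6] S\(S\NP)   <
    [2,5] S   <
      [2,3] "a" : S\NP
      [3,5] S\(S\NP)   >
        [3,4] "every" : (S\(S\NP))/N
        [4,5] "the" : N
    [5,6] "liked" : (S\(S\NP))\S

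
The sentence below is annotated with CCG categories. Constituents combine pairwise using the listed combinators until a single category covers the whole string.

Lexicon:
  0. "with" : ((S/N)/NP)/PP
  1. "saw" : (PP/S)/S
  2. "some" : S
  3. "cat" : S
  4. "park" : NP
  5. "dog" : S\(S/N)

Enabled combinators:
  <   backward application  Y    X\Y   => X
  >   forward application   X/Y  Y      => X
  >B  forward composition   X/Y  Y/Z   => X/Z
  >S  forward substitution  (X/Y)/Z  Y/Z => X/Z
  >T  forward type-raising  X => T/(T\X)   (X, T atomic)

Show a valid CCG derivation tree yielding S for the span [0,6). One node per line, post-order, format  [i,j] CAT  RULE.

[0,6] S   <
  [0,5] S/N   >
    [0,4] (S/N)/NP   >
      [0,1] "with" : ((S/N)/NP)/PP
      [1,4] PP   >
        [1,3] PP/S   >
          [1,2] "saw" : (PP/S)/S
          [2,3] "some" : S
        [3,4] "cat" : S
    [4,5] "park" : NP
  [5,6] "dog" : S\(S/N)

[0,1] ((S/N)/NP)/PP  lex  "with"
[1,2] (PP/S)/S  lex  "saw"
[2,3] S  lex  "some"
[1,3] PP/S  >  k=2
[3,4] S  lex  "cat"
[1,4] PP  >  k=3
[0,4] (S/N)/NP  >  k=1
[4,5] NP  lex  "park"
[0,5] S/N  >  k=4
[5,6] S\(S/N)  lex  "dog"
[0,6] S  <  k=5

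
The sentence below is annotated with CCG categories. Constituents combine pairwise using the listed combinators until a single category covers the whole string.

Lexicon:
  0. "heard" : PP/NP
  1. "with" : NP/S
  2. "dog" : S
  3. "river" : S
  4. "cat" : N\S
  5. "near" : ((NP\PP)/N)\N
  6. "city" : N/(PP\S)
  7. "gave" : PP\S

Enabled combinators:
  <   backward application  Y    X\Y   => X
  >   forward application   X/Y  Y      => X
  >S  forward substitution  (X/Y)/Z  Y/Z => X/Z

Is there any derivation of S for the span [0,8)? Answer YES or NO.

NO

PP/NP NP/S S S N\S ((NP\PP)/N)\N N/(PP\S) PP\S
CKY chart[0,8] = {NP}; S ∉ chart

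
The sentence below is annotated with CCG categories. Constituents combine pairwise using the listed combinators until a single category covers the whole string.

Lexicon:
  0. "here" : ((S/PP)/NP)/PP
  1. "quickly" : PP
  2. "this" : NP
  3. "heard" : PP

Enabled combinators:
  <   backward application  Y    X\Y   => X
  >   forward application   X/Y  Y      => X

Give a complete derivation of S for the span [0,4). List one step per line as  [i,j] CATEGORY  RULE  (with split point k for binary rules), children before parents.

[0,4] S   >
  [0,3] S/PP   >
    [0,2] (S/PP)/NP   >
      [0,1] "here" : ((S/PP)/NP)/PP
      [1,2] "quickly" : PP
    [2,3] "this" : NP
  [3,4] "heard" : PP

[0,1] ((S/PP)/NP)/PP  lex  "here"
[1,2] PP  lex  "quickly"
[0,2] (S/PP)/NP  >  k=1
[2,3] NP  lex  "this"
[0,3] S/PP  >  k=2
[3,4] PP  lex  "heard"
[0,4] S  >  k=3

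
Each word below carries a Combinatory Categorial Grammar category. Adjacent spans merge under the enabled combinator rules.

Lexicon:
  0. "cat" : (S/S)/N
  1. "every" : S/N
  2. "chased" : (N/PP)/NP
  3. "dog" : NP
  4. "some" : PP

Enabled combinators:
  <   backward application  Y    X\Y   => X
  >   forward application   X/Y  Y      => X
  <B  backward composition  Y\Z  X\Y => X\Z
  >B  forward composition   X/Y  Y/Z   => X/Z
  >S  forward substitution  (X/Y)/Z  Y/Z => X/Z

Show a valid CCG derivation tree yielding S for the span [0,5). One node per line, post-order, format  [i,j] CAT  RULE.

[0,5] S   >
  [0,2] S/N   >S
    [0,1] "cat" : (S/S)/N
    [1,2] "every" : S/N
  [2,5] N   >
    [2,4] N/PP   >
      [2,3] "chased" : (N/PP)/NP
      [3,4] "dog" : NP
    [4,5] "some" : PP

[0,1] (S/S)/N  lex  "cat"
[1,2] S/N  lex  "every"
[0,2] S/N  >S  k=1
[2,3] (N/PP)/NP  lex  "chased"
[3,4] NP  lex  "dog"
[2,4] N/PP  >  k=3
[4,5] PP  lex  "some"
[2,5] N  >  k=4
[0,5] S  >  k=2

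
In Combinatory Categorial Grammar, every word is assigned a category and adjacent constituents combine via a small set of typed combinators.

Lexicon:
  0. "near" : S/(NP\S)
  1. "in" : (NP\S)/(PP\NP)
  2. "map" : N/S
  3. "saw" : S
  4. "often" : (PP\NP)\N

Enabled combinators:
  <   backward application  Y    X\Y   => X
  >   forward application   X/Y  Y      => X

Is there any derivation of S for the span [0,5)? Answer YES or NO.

YES

[0,5] S   >
  [0,1] "near" : S/(NP\S)
  [1,5] NP\S   >
    [1,2] "in" : (NP\S)/(PP\NP)
    [2,5] PP\NP   <
      [2,4] N   >
        [2,3] "map" : N/S
        [3,4] "saw" : S
      [4,5] "often" : (PP\NP)\N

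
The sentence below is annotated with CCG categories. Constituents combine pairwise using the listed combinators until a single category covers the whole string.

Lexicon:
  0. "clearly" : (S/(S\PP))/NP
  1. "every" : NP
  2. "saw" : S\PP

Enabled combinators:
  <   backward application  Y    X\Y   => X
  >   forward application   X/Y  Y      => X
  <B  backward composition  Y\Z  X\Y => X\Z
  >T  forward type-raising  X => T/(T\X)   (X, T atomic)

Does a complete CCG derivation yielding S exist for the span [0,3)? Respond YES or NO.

[0,3] S   >
  [0,2] S/(S\PP)   >
    [0,1] "clearly" : (S/(S\PP))/NP
    [1,2] "every" : NP
  [2,3] "saw" : S\PP

YES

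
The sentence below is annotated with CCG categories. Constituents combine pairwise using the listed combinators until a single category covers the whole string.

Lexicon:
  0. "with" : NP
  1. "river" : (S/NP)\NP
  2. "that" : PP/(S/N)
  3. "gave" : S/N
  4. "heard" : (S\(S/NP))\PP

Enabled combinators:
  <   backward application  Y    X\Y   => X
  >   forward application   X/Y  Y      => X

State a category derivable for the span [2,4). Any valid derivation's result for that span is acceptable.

PP

[0,5] S   <
  [0,2] S/NP   <
    [0,1] "with" : NP
    [1,2] "river" : (S/NP)\NP
  [2,5] S\(S/NP)   <
    [2,4] PP   >
      [2,3] "that" : PP/(S/N)
      [3,4] "gave" : S/N
    [4,5] "heard" : (S\(S/NP))\PP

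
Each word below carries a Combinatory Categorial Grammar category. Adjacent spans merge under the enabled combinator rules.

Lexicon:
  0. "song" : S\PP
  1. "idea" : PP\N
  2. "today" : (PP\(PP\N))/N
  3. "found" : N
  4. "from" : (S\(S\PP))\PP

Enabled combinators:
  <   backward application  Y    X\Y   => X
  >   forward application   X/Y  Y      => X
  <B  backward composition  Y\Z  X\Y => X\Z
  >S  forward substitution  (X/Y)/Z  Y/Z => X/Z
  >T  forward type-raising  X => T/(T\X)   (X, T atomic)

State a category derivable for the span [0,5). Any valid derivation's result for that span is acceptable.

S

[0,5] S   <
  [0,1] "song" : S\PP
  [1,5] S\(S\PP)   <
    [1,4] PP   <
      [1,2] "idea" : PP\N
      [2,4] PP\(PP\N)   >
        [2,3] "today" : (PP\(PP\N))/N
        [3,4] "found" : N
    [4,5] "from" : (S\(S\PP))\PP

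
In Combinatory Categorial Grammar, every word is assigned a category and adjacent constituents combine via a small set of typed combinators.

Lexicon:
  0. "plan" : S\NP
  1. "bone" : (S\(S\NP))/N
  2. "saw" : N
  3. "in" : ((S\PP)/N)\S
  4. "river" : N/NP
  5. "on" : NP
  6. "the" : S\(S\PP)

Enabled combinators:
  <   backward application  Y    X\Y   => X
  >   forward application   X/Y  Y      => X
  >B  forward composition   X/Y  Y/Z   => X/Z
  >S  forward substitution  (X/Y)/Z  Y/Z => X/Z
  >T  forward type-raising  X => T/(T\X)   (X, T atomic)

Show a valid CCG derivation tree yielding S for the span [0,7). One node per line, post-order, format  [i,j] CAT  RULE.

[0,7] S   <
  [0,6] S\PP   >
    [0,4] (S\PP)/N   <
      [0,3] S   <
        [0,1] "plan" : S\NP
        [1,3] S\(S\NP)   >
          [1,2] "bone" : (S\(S\NP))/N
          [2,3] "saw" : N
      [3,4] "in" : ((S\PP)/N)\S
    [4,6] N   >
      [4,5] "river" : N/NP
      [5,6] "on" : NP
  [6,7] "the" : S\(S\PP)

[0,1] S\NP  lex  "plan"
[1,2] (S\(S\NP))/N  lex  "bone"
[2,3] N  lex  "saw"
[1,3] S\(S\NP)  >  k=2
[0,3] S  <  k=1
[3,4] ((S\PP)/N)\S  lex  "in"
[0,4] (S\PP)/N  <  k=3
[4,5] N/NP  lex  "river"
[5,6] NP  lex  "on"
[4,6] N  >  k=5
[0,6] S\PP  >  k=4
[6,7] S\(S\PP)  lex  "the"
[0,7] S  <  k=6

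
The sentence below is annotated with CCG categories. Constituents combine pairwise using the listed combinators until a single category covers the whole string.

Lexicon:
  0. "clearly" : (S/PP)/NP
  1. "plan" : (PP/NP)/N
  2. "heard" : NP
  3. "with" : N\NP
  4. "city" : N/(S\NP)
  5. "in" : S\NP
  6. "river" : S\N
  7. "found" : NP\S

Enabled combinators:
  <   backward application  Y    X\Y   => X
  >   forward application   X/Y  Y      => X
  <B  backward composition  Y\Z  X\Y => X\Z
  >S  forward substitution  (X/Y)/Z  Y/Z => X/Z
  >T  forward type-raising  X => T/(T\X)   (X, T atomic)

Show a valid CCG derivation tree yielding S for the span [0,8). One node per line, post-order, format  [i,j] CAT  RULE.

[0,1] (S/PP)/NP  lex  "clearly"
[1,2] (PP/NP)/N  lex  "plan"
[2,3] NP  lex  "heard"
[2,3] N/(N\NP)  >T
[3,4] N\NP  lex  "with"
[2,4] N  >  k=3
[1,4] PP/NP  >  k=2
[0,4] S/NP  >S  k=1
[4,5] N/(S\NP)  lex  "city"
[5,6] S\NP  lex  "in"
[4,6] N  >  k=5
[6,7] S\N  lex  "river"
[7,8] NP\S  lex  "found"
[6,8] NP\N  <B  k=7
[4,8] NP  <  k=6
[0,8] S  >  k=4

[0,8] S   >
  [0,4] S/NP   >S
    [0,1] "clearly" : (S/PP)/NP
    [1,4] PP/NP   >
      [1,2] "plan" : (PP/NP)/N
      [2,4] N   >
        [2,3] N/(N\NP)   >T
          [2,3] "heard" : NP
        [3,4] "with" : N\NP
  [4,8] NP   <
    [4,6] N   >
      [4,5] "city" : N/(S\NP)
      [5,6] "in" : S\NP
    [6,8] NP\N   <B
      [6,7] "river" : S\N
      [7,8] "found" : NP\S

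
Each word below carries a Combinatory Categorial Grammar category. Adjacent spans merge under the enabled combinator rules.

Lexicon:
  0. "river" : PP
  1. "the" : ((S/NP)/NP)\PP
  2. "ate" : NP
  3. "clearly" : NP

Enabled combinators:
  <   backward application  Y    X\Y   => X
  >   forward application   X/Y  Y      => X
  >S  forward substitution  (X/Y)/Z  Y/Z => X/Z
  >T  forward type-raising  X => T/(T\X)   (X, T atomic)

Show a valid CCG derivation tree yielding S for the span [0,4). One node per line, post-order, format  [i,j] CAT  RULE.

[0,4] S   >
  [0,3] S/NP   >
    [0,2] (S/NP)/NP   <
      [0,1] "river" : PP
      [1,2] "the" : ((S/NP)/NP)\PP
    [2,3] "ate" : NP
  [3,4] "clearly" : NP

[0,1] PP  lex  "river"
[1,2] ((S/NP)/NP)\PP  lex  "the"
[0,2] (S/NP)/NP  <  k=1
[2,3] NP  lex  "ate"
[0,3] S/NP  >  k=2
[3,4] NP  lex  "clearly"
[0,4] S  >  k=3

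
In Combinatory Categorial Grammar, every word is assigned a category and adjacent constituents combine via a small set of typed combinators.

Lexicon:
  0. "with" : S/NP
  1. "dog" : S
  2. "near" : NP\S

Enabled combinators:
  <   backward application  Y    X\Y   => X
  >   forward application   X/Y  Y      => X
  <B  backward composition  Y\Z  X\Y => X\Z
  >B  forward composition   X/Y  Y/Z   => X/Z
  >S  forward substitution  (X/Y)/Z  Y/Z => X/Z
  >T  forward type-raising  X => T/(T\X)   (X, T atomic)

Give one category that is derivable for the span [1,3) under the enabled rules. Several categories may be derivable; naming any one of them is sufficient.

NP

[0,3] S   >
  [0,1] "with" : S/NP
  [1,3] NP   >
    [1,2] NP/(NP\S)   >T
      [1,2] "dog" : S
    [2,3] "near" : NP\S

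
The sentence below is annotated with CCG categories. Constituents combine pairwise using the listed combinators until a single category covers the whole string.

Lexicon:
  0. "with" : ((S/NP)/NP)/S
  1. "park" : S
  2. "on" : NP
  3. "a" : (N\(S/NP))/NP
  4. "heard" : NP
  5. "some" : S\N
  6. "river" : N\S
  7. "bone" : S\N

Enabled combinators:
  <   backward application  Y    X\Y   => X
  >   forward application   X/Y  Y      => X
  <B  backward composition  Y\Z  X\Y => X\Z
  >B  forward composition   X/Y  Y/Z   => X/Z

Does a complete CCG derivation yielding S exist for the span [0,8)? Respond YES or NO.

YES

[0,8] S   <
  [0,7] N   <
    [0,6] S   <
      [0,5] N   <
        [0,3] S/NP   >
          [0,2] (S/NP)/NP   >
            [0,1] "with" : ((S/NP)/NP)/S
            [1,2] "park" : S
          [2,3] "on" : NP
        [3,5] N\(S/NP)   >
          [3,4] "a" : (N\(S/NP))/NP
          [4,5] "heard" : NP
      [5,6] "some" : S\N
    [6,7] "river" : N\S
  [7,8] "bone" : S\N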